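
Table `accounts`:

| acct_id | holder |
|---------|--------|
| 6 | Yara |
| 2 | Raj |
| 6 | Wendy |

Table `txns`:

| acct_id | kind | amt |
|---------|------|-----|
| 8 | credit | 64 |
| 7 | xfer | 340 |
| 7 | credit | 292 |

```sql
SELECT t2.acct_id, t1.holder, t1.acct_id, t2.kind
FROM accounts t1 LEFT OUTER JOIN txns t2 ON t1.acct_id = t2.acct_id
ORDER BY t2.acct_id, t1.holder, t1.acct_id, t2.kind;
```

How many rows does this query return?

3

LEFT JOIN keeps every row from `accounts`; unmatched rows get NULL for `txns`'s columns.
Matching on t1.acct_id = t2.acct_id.
- t1[0] acct_id=6 → no match; kept with NULLs on the t2 side.
- t1[1] acct_id=2 → no match; kept with NULLs on the t2 side.
- t1[2] acct_id=6 → no match; kept with NULLs on the t2 side.
Total: 0 matched + 3 padded = 3 rows.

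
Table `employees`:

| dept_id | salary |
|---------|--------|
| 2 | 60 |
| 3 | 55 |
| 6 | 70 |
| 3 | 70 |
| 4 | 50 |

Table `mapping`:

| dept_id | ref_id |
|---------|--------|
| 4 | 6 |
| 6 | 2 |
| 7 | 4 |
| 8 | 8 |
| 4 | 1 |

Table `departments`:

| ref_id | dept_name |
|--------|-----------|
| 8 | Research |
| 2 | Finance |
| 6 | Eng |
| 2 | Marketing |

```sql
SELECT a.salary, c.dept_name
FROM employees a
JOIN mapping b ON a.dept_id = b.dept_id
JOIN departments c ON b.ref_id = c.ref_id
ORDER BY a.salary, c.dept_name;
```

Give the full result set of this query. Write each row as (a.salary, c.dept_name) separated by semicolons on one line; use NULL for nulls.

(50, Eng); (70, Finance); (70, Marketing)

Joins associate left-to-right: employees INNER JOIN mapping on dept_id gives 3 intermediate row(s).
Then INNER JOIN `departments c` on ref_id: keep only rows whose b.ref_id appears in c.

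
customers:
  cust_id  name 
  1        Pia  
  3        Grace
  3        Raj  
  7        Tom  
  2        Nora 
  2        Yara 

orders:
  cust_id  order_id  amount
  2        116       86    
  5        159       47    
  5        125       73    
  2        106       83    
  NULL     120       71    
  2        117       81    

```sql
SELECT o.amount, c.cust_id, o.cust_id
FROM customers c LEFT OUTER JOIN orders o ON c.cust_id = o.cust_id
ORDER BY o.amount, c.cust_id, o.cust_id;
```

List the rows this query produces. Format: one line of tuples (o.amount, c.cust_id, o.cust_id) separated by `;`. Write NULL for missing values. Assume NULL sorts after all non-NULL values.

LEFT JOIN keeps every row from `customers`; unmatched rows get NULL for `orders`'s columns.
Matching on c.cust_id = o.cust_id. A NULL in a compared column never satisfies the condition.
- c row (cust_id=1): no match → kept, o columns NULL.
- c row (cust_id=3): no match → kept, o columns NULL.
- c row (cust_id=3): no match → kept, o columns NULL.
- c row (cust_id=7): no match → kept, o columns NULL.
- c row (cust_id=2): matches 3 o row(s) → 3 output row(s).
- c row (cust_id=2): matches 3 o row(s) → 3 output row(s).
After projecting and ordering:
o.amount | c.cust_id | o.cust_id
81 | 2 | 2
81 | 2 | 2
83 | 2 | 2
83 | 2 | 2
86 | 2 | 2
86 | 2 | 2
NULL | 1 | NULL
NULL | 3 | NULL
NULL | 3 | NULL
NULL | 7 | NULL

(81, 2, 2); (81, 2, 2); (83, 2, 2); (83, 2, 2); (86, 2, 2); (86, 2, 2); (NULL, 1, NULL); (NULL, 3, NULL); (NULL, 3, NULL); (NULL, 7, NULL)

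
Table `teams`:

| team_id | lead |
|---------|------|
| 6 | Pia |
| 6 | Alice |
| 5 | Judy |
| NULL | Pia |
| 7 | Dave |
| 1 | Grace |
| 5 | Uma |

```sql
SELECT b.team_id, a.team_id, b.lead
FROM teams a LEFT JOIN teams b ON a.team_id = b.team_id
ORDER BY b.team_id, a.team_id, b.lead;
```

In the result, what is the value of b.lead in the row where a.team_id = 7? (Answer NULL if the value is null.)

Dave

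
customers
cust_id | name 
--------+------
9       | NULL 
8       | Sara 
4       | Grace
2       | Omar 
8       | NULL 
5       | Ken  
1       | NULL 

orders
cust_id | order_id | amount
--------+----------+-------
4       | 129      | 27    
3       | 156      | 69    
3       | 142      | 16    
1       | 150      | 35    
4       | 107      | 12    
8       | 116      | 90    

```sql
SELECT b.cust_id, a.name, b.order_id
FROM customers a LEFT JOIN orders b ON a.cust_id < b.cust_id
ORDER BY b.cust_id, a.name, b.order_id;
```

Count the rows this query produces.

15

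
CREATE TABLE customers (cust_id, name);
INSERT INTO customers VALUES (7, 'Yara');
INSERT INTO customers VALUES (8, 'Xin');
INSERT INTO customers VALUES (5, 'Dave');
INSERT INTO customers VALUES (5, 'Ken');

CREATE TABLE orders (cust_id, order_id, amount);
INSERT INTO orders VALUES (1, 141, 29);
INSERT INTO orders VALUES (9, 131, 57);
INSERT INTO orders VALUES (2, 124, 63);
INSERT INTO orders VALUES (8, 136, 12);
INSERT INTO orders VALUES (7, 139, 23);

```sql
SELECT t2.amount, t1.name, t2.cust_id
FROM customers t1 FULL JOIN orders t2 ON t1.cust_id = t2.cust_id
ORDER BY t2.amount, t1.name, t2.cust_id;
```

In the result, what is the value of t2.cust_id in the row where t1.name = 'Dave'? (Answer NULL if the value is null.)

NULL

FULL OUTER JOIN keeps every row from both sides; unmatched rows get NULL for the other side's columns.
Matching on t1.cust_id = t2.cust_id.
- t1 (cust_id=7) pairs with 1 row(s) of t2.
- t1 (cust_id=8) pairs with 1 row(s) of t2.
- t1 (cust_id=5) has no partner → padded with NULL.
- t1 (cust_id=5) has no partner → padded with NULL.
- plus 3 unmatched t2 row(s), each kept with NULL t1 columns.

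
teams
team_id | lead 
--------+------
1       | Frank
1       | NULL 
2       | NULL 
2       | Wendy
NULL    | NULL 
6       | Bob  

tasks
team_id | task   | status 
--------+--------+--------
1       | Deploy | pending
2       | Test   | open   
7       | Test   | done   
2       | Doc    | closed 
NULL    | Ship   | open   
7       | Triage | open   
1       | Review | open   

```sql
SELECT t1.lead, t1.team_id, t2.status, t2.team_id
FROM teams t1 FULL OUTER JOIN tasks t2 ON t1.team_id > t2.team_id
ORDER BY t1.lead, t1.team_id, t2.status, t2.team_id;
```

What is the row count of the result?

14

FULL OUTER JOIN keeps every row from both sides; unmatched rows get NULL for the other side's columns.
Matching on t1.team_id > t2.team_id. A NULL in a compared column never satisfies the condition.
- t1 row (team_id=1): no match → kept, t2 columns NULL.
- t1 row (team_id=1): no match → kept, t2 columns NULL.
- t1 row (team_id=2): matches 2 t2 row(s) → 2 output row(s).
- t1 row (team_id=2): matches 2 t2 row(s) → 2 output row(s).
- t1 row (team_id=NULL): no match → kept, t2 columns NULL.
- t1 row (team_id=6): matches 4 t2 row(s) → 4 output row(s).
- 3 t2 row(s) had no t1 match → kept, t1 columns NULL.
Total: 8 matched + 6 padded = 14 rows.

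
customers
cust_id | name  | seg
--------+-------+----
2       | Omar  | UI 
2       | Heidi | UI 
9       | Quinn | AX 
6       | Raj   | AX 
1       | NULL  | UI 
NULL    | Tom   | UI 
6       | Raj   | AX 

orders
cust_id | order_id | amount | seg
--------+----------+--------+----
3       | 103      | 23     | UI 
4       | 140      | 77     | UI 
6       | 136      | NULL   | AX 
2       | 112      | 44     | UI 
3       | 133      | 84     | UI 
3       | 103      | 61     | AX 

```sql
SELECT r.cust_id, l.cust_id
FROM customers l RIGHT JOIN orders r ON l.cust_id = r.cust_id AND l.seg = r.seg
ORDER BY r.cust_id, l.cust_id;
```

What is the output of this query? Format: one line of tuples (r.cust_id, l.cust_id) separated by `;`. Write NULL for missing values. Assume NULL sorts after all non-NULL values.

(2, 2); (2, 2); (3, NULL); (3, NULL); (3, NULL); (4, NULL); (6, 6); (6, 6)

RIGHT JOIN keeps every row from `orders`; unmatched rows get NULL for `customers`'s columns.
Matching on l.cust_id = r.cust_id AND l.seg = r.seg. A NULL in a compared column never satisfies the condition.
- l row (cust_id=2, seg=UI): matches 1 r row(s) → 1 output row(s).
- l row (cust_id=2, seg=UI): matches 1 r row(s) → 1 output row(s).
- l row (cust_id=9, seg=AX): no match.
- l row (cust_id=6, seg=AX): matches 1 r row(s) → 1 output row(s).
- l row (cust_id=1, seg=UI): no match.
- l row (cust_id=NULL, seg=UI): no match.
- l row (cust_id=6, seg=AX): matches 1 r row(s) → 1 output row(s).
- 4 row(s) from r found no l partner → padded with NULL.
After projecting and ordering:
r.cust_id | l.cust_id
2 | 2
2 | 2
3 | NULL
3 | NULL
3 | NULL
4 | NULL
6 | 6
6 | 6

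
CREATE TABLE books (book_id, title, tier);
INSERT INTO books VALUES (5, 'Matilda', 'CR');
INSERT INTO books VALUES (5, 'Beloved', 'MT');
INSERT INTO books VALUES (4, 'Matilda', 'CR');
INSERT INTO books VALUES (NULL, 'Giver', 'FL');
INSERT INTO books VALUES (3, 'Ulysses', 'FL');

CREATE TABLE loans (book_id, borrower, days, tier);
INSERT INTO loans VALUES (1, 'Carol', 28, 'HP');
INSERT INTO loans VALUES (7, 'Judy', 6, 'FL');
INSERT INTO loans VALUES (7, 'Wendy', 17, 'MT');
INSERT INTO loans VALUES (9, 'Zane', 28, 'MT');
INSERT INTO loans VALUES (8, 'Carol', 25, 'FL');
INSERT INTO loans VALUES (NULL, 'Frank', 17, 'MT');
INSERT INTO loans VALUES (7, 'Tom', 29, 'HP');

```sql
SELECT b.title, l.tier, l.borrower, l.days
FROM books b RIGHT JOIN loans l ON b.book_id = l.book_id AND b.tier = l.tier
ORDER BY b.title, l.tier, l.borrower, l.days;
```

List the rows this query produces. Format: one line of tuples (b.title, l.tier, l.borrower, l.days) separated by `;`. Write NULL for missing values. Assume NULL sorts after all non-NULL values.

RIGHT JOIN keeps every row from `loans`; unmatched rows get NULL for `books`'s columns.
Matching on b.book_id = l.book_id AND b.tier = l.tier. A NULL in a compared column never satisfies the condition.
- b[0] book_id=5, tier=CR → no match.
- b[1] book_id=5, tier=MT → no match.
- b[2] book_id=4, tier=CR → no match.
- b[3] book_id=NULL, tier=FL → no match.
- b[4] book_id=3, tier=FL → no match.
- 7 l row(s) had no b match → kept, b columns NULL.
After projecting and ordering:
b.title | l.tier | l.borrower | l.days
NULL | FL | Carol | 25
NULL | FL | Judy | 6
NULL | HP | Carol | 28
NULL | HP | Tom | 29
NULL | MT | Frank | 17
NULL | MT | Wendy | 17
NULL | MT | Zane | 28

(NULL, FL, Carol, 25); (NULL, FL, Judy, 6); (NULL, HP, Carol, 28); (NULL, HP, Tom, 29); (NULL, MT, Frank, 17); (NULL, MT, Wendy, 17); (NULL, MT, Zane, 28)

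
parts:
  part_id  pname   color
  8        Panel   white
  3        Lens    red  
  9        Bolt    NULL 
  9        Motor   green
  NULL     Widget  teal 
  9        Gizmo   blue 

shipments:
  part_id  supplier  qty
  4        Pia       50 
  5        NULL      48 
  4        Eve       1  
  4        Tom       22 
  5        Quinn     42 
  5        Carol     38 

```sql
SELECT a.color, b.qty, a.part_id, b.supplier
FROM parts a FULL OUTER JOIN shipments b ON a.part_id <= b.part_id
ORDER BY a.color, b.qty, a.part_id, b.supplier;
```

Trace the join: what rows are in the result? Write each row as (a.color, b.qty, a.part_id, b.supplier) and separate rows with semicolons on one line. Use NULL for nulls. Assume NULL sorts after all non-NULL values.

FULL OUTER JOIN keeps every row from both sides; unmatched rows get NULL for the other side's columns.
Matching on a.part_id <= b.part_id. A NULL in a compared column never satisfies the condition.
- part_id=8: no b row matches, row kept with b columns NULL.
- part_id=3: 6 matching b row(s), so 6 row(s) emitted.
- part_id=9: no b row matches, row kept with b columns NULL.
- part_id=9: no b row matches, row kept with b columns NULL.
- part_id=NULL: no b row matches, row kept with b columns NULL.
- part_id=9: no b row matches, row kept with b columns NULL.

(blue, NULL, 9, NULL); (green, NULL, 9, NULL); (red, 1, 3, Eve); (red, 22, 3, Tom); (red, 38, 3, Carol); (red, 42, 3, Quinn); (red, 48, 3, NULL); (red, 50, 3, Pia); (teal, NULL, NULL, NULL); (white, NULL, 8, NULL); (NULL, NULL, 9, NULL)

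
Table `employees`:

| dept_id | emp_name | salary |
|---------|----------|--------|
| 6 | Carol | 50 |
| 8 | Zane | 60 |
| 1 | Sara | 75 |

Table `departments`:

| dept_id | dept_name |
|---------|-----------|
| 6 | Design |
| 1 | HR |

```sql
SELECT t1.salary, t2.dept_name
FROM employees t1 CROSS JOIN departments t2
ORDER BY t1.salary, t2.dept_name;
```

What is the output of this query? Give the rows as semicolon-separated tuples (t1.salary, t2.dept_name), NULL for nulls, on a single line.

CROSS JOIN pairs every row of `employees` with every row of `departments`: 3 × 2 = 6 rows.

(50, Design); (50, HR); (60, Design); (60, HR); (75, Design); (75, HR)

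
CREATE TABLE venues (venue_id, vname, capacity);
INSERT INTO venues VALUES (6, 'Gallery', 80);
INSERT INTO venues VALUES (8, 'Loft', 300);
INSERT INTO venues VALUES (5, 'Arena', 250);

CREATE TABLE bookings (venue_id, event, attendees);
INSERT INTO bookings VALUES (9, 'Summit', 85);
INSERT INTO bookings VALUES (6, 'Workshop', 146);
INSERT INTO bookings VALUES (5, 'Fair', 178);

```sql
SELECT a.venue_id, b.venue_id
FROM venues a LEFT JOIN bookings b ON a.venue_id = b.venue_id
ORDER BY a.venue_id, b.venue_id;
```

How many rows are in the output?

LEFT JOIN keeps every row from `venues`; unmatched rows get NULL for `bookings`'s columns.
Matching on a.venue_id = b.venue_id.
- a[0] venue_id=6 → 1 match(es) in b → 1 row(s).
- a[1] venue_id=8 → no match; kept with NULLs on the b side.
- a[2] venue_id=5 → 1 match(es) in b → 1 row(s).
Total: 2 matched + 1 padded = 3 rows.

3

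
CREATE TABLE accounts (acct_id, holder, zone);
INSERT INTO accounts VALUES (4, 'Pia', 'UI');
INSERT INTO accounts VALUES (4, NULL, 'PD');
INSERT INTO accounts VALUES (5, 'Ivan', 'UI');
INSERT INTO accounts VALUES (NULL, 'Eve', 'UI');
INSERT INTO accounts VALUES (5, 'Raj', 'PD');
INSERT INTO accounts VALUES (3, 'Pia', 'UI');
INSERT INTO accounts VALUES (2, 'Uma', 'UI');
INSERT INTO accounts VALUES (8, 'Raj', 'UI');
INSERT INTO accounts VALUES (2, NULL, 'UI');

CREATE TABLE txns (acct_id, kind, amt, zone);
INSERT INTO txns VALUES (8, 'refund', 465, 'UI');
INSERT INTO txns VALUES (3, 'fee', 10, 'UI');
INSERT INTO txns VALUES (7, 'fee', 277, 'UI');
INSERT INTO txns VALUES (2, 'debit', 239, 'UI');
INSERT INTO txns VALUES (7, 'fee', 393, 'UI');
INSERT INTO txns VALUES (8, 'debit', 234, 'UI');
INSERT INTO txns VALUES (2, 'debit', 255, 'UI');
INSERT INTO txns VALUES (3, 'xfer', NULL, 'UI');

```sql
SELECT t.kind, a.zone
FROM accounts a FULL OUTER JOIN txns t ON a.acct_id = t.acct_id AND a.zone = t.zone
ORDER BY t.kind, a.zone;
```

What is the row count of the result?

15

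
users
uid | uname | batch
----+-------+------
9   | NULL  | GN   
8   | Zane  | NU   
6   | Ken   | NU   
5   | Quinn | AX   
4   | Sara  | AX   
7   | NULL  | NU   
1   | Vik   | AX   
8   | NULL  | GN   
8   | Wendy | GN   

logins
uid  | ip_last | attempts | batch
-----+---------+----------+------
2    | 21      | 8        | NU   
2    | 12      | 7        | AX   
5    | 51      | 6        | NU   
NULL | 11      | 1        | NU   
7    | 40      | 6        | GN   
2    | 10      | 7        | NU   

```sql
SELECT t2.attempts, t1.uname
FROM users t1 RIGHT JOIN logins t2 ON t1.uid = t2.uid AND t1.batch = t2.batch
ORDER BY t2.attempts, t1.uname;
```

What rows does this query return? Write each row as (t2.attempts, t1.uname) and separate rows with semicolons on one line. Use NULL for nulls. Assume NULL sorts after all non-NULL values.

RIGHT JOIN keeps every row from `logins`; unmatched rows get NULL for `users`'s columns.
Matching on t1.uid = t2.uid AND t1.batch = t2.batch. A NULL in a compared column never satisfies the condition.
- t1 (uid=9, batch=GN) has no partner in t2.
- t1 (uid=8, batch=NU) has no partner in t2.
- t1 (uid=6, batch=NU) has no partner in t2.
- t1 (uid=5, batch=AX) has no partner in t2.
- t1 (uid=4, batch=AX) has no partner in t2.
- t1 (uid=7, batch=NU) has no partner in t2.
- t1 (uid=1, batch=AX) has no partner in t2.
- t1 (uid=8, batch=GN) has no partner in t2.
- t1 (uid=8, batch=GN) has no partner in t2.
- plus 6 unmatched t2 row(s), each kept with NULL t1 columns.
After projecting and ordering:
t2.attempts | t1.uname
1 | NULL
6 | NULL
6 | NULL
7 | NULL
7 | NULL
8 | NULL

(1, NULL); (6, NULL); (6, NULL); (7, NULL); (7, NULL); (8, NULL)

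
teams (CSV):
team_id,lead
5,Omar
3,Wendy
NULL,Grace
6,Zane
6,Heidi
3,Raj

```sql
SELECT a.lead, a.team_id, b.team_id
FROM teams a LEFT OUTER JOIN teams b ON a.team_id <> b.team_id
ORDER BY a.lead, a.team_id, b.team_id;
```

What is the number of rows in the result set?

LEFT JOIN keeps every row from `teams a`; unmatched rows get NULL for `teams b`'s columns.
Matching on a.team_id <> b.team_id. A NULL in a compared column never satisfies the condition.
- a[0] team_id=5 → 4 match(es) in b → 4 row(s).
- a[1] team_id=3 → 3 match(es) in b → 3 row(s).
- a[2] team_id=NULL → no match; kept with NULLs on the b side.
- a[3] team_id=6 → 3 match(es) in b → 3 row(s).
- a[4] team_id=6 → 3 match(es) in b → 3 row(s).
- a[5] team_id=3 → 3 match(es) in b → 3 row(s).
Total: 16 matched + 1 padded = 17 rows.

17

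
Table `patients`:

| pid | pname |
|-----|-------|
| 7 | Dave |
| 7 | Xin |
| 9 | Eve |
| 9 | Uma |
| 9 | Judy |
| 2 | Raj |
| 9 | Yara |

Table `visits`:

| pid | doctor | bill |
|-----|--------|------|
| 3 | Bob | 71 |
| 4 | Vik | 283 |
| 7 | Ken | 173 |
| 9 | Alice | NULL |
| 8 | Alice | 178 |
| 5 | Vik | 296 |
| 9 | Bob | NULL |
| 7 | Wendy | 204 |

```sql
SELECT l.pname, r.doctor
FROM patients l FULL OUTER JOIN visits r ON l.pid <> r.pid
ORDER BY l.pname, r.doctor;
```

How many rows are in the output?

FULL OUTER JOIN keeps every row from both sides; unmatched rows get NULL for the other side's columns.
Matching on l.pid <> r.pid.
- l (pid=7) pairs with 6 row(s) of r.
- l (pid=7) pairs with 6 row(s) of r.
- l (pid=9) pairs with 6 row(s) of r.
- l (pid=9) pairs with 6 row(s) of r.
- l (pid=9) pairs with 6 row(s) of r.
- l (pid=2) pairs with 8 row(s) of r.
- l (pid=9) pairs with 6 row(s) of r.
Total: 44 rows.

44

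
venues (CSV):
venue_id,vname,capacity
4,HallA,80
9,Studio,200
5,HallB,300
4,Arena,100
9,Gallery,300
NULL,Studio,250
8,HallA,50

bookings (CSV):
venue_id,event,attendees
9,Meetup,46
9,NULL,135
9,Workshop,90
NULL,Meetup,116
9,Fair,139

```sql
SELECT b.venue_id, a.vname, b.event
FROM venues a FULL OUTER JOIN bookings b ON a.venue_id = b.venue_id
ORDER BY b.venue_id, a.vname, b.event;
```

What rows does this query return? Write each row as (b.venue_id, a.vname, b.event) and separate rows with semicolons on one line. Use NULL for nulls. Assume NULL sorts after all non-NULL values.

(9, Gallery, Fair); (9, Gallery, Meetup); (9, Gallery, Workshop); (9, Gallery, NULL); (9, Studio, Fair); (9, Studio, Meetup); (9, Studio, Workshop); (9, Studio, NULL); (NULL, Arena, NULL); (NULL, HallA, NULL); (NULL, HallA, NULL); (NULL, HallB, NULL); (NULL, Studio, NULL); (NULL, NULL, Meetup)

FULL OUTER JOIN keeps every row from both sides; unmatched rows get NULL for the other side's columns.
Matching on a.venue_id = b.venue_id. A NULL in a compared column never satisfies the condition.
- a (venue_id=4) has no partner → padded with NULL.
- a (venue_id=9) pairs with 4 row(s) of b.
- a (venue_id=5) has no partner → padded with NULL.
- a (venue_id=4) has no partner → padded with NULL.
- a (venue_id=9) pairs with 4 row(s) of b.
- a (venue_id=NULL) has no partner → padded with NULL.
- a (venue_id=8) has no partner → padded with NULL.
- 1 b row(s) had no a match → kept, a columns NULL.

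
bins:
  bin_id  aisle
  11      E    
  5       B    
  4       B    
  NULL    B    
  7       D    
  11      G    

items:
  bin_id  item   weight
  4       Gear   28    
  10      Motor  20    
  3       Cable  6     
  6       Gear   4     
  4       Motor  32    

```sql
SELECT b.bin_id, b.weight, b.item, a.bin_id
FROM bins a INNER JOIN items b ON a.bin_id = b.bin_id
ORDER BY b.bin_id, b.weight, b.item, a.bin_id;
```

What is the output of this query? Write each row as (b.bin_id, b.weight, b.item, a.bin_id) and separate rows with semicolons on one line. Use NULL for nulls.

(4, 28, Gear, 4); (4, 32, Motor, 4)

INNER JOIN keeps only pairs where the ON condition holds.
Matching on a.bin_id = b.bin_id. A NULL in a compared column never satisfies the condition.
- a row (bin_id=11): no match → dropped.
- a row (bin_id=5): no match → dropped.
- a row (bin_id=4): matches 2 b row(s) → 2 output row(s).
- a row (bin_id=NULL): no match → dropped.
- a row (bin_id=7): no match → dropped.
- a row (bin_id=11): no match → dropped.
After projecting and ordering:
b.bin_id | b.weight | b.item | a.bin_id
4 | 28 | Gear | 4
4 | 32 | Motor | 4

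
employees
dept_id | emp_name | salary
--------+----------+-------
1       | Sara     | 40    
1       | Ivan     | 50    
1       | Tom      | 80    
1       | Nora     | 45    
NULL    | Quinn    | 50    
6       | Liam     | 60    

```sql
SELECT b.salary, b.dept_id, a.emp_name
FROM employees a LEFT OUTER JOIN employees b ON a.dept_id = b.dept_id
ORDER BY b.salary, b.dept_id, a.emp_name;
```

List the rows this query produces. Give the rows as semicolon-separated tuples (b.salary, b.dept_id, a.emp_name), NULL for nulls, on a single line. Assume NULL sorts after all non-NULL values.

(40, 1, Ivan); (40, 1, Nora); (40, 1, Sara); (40, 1, Tom); (45, 1, Ivan); (45, 1, Nora); (45, 1, Sara); (45, 1, Tom); (50, 1, Ivan); (50, 1, Nora); (50, 1, Sara); (50, 1, Tom); (60, 6, Liam); (80, 1, Ivan); (80, 1, Nora); (80, 1, Sara); (80, 1, Tom); (NULL, NULL, Quinn)

LEFT JOIN keeps every row from `employees a`; unmatched rows get NULL for `employees b`'s columns.
Matching on a.dept_id = b.dept_id. A NULL in a compared column never satisfies the condition.
- a row (dept_id=1): matches 4 b row(s) → 4 output row(s).
- a row (dept_id=1): matches 4 b row(s) → 4 output row(s).
- a row (dept_id=1): matches 4 b row(s) → 4 output row(s).
- a row (dept_id=1): matches 4 b row(s) → 4 output row(s).
- a row (dept_id=NULL): no match → kept, b columns NULL.
- a row (dept_id=6): matches 1 b row(s) → 1 output row(s).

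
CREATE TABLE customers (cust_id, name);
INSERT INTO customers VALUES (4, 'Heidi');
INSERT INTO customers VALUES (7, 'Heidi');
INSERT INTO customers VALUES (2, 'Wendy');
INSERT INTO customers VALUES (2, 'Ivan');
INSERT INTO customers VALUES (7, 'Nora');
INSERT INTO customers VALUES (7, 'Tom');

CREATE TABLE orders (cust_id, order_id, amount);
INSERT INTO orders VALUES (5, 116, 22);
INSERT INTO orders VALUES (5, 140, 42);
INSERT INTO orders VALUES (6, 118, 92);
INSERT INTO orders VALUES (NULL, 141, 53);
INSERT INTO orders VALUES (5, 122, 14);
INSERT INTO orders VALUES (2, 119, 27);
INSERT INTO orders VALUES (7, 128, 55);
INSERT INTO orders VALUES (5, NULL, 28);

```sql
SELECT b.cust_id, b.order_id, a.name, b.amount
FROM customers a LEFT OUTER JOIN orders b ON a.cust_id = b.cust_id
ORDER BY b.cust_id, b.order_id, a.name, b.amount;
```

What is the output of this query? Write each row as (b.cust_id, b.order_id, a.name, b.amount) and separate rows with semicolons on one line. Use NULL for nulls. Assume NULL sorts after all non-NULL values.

(2, 119, Ivan, 27); (2, 119, Wendy, 27); (7, 128, Heidi, 55); (7, 128, Nora, 55); (7, 128, Tom, 55); (NULL, NULL, Heidi, NULL)

LEFT JOIN keeps every row from `customers`; unmatched rows get NULL for `orders`'s columns.
Matching on a.cust_id = b.cust_id. A NULL in a compared column never satisfies the condition.
- cust_id=4: no b row matches, row kept with b columns NULL.
- cust_id=7: 1 matching b row(s), so 1 row(s) emitted.
- cust_id=2: 1 matching b row(s), so 1 row(s) emitted.
- cust_id=2: 1 matching b row(s), so 1 row(s) emitted.
- cust_id=7: 1 matching b row(s), so 1 row(s) emitted.
- cust_id=7: 1 matching b row(s), so 1 row(s) emitted.
After projecting and ordering:
b.cust_id | b.order_id | a.name | b.amount
2 | 119 | Ivan | 27
2 | 119 | Wendy | 27
7 | 128 | Heidi | 55
7 | 128 | Nora | 55
7 | 128 | Tom | 55
NULL | NULL | Heidi | NULL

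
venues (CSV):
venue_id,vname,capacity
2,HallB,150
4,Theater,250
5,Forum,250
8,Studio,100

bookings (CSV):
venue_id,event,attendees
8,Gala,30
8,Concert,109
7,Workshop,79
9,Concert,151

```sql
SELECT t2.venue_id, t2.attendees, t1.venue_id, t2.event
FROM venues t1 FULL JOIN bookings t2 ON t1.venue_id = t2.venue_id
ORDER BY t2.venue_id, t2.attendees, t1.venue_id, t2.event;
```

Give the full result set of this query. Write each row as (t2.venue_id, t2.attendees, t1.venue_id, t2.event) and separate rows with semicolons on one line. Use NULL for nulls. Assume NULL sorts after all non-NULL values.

(7, 79, NULL, Workshop); (8, 30, 8, Gala); (8, 109, 8, Concert); (9, 151, NULL, Concert); (NULL, NULL, 2, NULL); (NULL, NULL, 4, NULL); (NULL, NULL, 5, NULL)

FULL OUTER JOIN keeps every row from both sides; unmatched rows get NULL for the other side's columns.
Matching on t1.venue_id = t2.venue_id.
- t1[0] venue_id=2 → no match; kept with NULLs on the t2 side.
- t1[1] venue_id=4 → no match; kept with NULLs on the t2 side.
- t1[2] venue_id=5 → no match; kept with NULLs on the t2 side.
- t1[3] venue_id=8 → 2 match(es) in t2 → 2 row(s).
- 2 t2 row(s) had no t1 match → kept, t1 columns NULL.
After projecting and ordering:
t2.venue_id | t2.attendees | t1.venue_id | t2.event
7 | 79 | NULL | Workshop
8 | 30 | 8 | Gala
8 | 109 | 8 | Concert
9 | 151 | NULL | Concert
NULL | NULL | 2 | NULL
NULL | NULL | 4 | NULL
NULL | NULL | 5 | NULL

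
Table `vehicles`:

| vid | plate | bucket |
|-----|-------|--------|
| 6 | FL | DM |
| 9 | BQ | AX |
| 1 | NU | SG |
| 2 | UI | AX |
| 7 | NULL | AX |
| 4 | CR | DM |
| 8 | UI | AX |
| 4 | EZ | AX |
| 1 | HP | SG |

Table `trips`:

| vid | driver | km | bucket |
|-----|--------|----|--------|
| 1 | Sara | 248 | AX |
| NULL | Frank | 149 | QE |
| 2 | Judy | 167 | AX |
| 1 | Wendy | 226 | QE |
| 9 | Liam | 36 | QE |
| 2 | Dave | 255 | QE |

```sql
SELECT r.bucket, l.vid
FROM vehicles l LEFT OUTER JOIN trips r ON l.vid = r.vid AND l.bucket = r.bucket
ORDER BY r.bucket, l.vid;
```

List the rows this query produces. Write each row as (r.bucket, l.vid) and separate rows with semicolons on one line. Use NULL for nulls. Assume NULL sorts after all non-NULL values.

LEFT JOIN keeps every row from `vehicles`; unmatched rows get NULL for `trips`'s columns.
Matching on l.vid = r.vid AND l.bucket = r.bucket. A NULL in a compared column never satisfies the condition.
Matched pairs: 1; unmatched l rows kept: 8.

(AX, 2); (NULL, 1); (NULL, 1); (NULL, 4); (NULL, 4); (NULL, 6); (NULL, 7); (NULL, 8); (NULL, 9)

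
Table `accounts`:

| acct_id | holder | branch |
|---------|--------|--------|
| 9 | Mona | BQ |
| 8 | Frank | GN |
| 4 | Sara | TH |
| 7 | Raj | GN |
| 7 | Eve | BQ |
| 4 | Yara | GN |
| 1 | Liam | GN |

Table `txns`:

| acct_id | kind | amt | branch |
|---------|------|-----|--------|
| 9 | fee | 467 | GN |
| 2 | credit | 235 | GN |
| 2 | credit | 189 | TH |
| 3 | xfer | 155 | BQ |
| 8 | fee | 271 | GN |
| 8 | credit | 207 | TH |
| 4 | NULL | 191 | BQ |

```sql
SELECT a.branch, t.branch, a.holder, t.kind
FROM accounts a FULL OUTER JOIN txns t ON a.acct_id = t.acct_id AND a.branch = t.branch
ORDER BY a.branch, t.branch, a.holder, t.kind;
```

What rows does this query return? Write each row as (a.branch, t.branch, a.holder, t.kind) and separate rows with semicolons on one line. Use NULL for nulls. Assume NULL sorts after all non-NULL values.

FULL OUTER JOIN keeps every row from both sides; unmatched rows get NULL for the other side's columns.
Matching on a.acct_id = t.acct_id AND a.branch = t.branch.
- a (acct_id=9, branch=BQ) has no partner → padded with NULL.
- a (acct_id=8, branch=GN) pairs with 1 row(s) of t.
- a (acct_id=4, branch=TH) has no partner → padded with NULL.
- a (acct_id=7, branch=GN) has no partner → padded with NULL.
- a (acct_id=7, branch=BQ) has no partner → padded with NULL.
- a (acct_id=4, branch=GN) has no partner → padded with NULL.
- a (acct_id=1, branch=GN) has no partner → padded with NULL.
- 6 t row(s) had no a match → kept, a columns NULL.

(BQ, NULL, Eve, NULL); (BQ, NULL, Mona, NULL); (GN, GN, Frank, fee); (GN, NULL, Liam, NULL); (GN, NULL, Raj, NULL); (GN, NULL, Yara, NULL); (TH, NULL, Sara, NULL); (NULL, BQ, NULL, xfer); (NULL, BQ, NULL, NULL); (NULL, GN, NULL, credit); (NULL, GN, NULL, fee); (NULL, TH, NULL, credit); (NULL, TH, NULL, credit)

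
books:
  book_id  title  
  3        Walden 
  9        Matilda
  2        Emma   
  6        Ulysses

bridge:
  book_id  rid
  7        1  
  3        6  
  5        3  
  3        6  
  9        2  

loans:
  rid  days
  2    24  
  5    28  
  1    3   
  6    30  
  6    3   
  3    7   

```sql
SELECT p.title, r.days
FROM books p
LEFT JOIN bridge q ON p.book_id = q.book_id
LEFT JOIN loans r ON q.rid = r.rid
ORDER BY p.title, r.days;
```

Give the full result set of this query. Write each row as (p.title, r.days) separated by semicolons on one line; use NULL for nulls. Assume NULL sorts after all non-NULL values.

Joins associate left-to-right: books LEFT JOIN bridge on book_id gives 5 intermediate row(s).
Then LEFT JOIN `loans r` on rid: each of those 5 rows is kept; rows whose q.rid has no match in r get NULL for r's columns.

(Emma, NULL); (Matilda, 24); (Ulysses, NULL); (Walden, 3); (Walden, 3); (Walden, 30); (Walden, 30)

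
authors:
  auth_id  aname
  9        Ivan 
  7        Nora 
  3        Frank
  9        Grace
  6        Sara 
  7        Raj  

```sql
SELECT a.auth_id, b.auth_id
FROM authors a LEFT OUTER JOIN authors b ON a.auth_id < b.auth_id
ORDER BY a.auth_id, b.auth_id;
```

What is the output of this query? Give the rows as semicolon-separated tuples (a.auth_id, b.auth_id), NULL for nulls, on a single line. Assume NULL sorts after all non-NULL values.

LEFT JOIN keeps every row from `authors a`; unmatched rows get NULL for `authors b`'s columns.
Matching on a.auth_id < b.auth_id.
Matched pairs: 13; unmatched a rows kept: 2.

(3, 6); (3, 7); (3, 7); (3, 9); (3, 9); (6, 7); (6, 7); (6, 9); (6, 9); (7, 9); (7, 9); (7, 9); (7, 9); (9, NULL); (9, NULL)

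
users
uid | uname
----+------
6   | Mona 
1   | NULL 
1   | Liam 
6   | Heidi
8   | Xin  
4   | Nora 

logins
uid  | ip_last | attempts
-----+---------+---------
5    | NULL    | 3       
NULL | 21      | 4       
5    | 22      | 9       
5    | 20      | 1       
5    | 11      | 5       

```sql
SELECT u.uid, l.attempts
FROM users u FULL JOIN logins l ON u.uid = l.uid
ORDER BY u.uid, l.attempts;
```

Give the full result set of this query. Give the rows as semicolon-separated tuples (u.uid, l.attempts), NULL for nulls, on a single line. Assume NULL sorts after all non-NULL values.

(1, NULL); (1, NULL); (4, NULL); (6, NULL); (6, NULL); (8, NULL); (NULL, 1); (NULL, 3); (NULL, 4); (NULL, 5); (NULL, 9)

FULL OUTER JOIN keeps every row from both sides; unmatched rows get NULL for the other side's columns.
Matching on u.uid = l.uid. A NULL in a compared column never satisfies the condition.
- u row (uid=6): no match → kept, l columns NULL.
- u row (uid=1): no match → kept, l columns NULL.
- u row (uid=1): no match → kept, l columns NULL.
- u row (uid=6): no match → kept, l columns NULL.
- u row (uid=8): no match → kept, l columns NULL.
- u row (uid=4): no match → kept, l columns NULL.
- 5 l row(s) had no u match → kept, u columns NULL.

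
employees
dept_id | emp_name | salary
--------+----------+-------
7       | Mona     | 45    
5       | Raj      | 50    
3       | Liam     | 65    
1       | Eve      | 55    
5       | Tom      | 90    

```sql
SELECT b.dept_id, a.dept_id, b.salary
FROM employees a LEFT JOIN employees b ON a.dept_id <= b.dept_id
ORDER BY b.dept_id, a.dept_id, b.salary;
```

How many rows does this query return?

16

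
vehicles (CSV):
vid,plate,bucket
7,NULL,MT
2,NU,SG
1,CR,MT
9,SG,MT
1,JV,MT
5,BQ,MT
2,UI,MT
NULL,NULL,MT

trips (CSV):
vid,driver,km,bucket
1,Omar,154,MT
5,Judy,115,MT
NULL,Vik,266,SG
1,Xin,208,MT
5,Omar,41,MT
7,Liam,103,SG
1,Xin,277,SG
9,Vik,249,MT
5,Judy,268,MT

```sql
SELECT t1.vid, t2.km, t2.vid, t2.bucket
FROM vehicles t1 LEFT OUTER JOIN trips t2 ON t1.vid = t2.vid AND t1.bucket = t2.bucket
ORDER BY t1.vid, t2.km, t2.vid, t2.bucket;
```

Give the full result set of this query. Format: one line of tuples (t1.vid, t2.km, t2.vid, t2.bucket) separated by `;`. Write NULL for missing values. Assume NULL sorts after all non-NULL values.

LEFT JOIN keeps every row from `vehicles`; unmatched rows get NULL for `trips`'s columns.
Matching on t1.vid = t2.vid AND t1.bucket = t2.bucket. A NULL in a compared column never satisfies the condition.
- t1[0] vid=7, bucket=MT → no match; kept with NULLs on the t2 side.
- t1[1] vid=2, bucket=SG → no match; kept with NULLs on the t2 side.
- t1[2] vid=1, bucket=MT → 2 match(es) in t2 → 2 row(s).
- t1[3] vid=9, bucket=MT → 1 match(es) in t2 → 1 row(s).
- t1[4] vid=1, bucket=MT → 2 match(es) in t2 → 2 row(s).
- t1[5] vid=5, bucket=MT → 3 match(es) in t2 → 3 row(s).
- t1[6] vid=2, bucket=MT → no match; kept with NULLs on the t2 side.
- t1[7] vid=NULL, bucket=MT → no match; kept with NULLs on the t2 side.

(1, 154, 1, MT); (1, 154, 1, MT); (1, 208, 1, MT); (1, 208, 1, MT); (2, NULL, NULL, NULL); (2, NULL, NULL, NULL); (5, 41, 5, MT); (5, 115, 5, MT); (5, 268, 5, MT); (7, NULL, NULL, NULL); (9, 249, 9, MT); (NULL, NULL, NULL, NULL)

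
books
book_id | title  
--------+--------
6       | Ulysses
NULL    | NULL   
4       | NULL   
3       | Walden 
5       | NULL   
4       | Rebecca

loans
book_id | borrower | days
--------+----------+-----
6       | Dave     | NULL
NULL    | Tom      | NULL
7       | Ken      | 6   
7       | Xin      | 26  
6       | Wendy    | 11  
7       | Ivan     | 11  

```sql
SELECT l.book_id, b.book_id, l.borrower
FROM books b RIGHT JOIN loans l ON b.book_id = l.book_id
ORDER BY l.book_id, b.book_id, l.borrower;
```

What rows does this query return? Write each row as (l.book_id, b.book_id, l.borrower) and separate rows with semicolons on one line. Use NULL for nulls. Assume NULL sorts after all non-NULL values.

(6, 6, Dave); (6, 6, Wendy); (7, NULL, Ivan); (7, NULL, Ken); (7, NULL, Xin); (NULL, NULL, Tom)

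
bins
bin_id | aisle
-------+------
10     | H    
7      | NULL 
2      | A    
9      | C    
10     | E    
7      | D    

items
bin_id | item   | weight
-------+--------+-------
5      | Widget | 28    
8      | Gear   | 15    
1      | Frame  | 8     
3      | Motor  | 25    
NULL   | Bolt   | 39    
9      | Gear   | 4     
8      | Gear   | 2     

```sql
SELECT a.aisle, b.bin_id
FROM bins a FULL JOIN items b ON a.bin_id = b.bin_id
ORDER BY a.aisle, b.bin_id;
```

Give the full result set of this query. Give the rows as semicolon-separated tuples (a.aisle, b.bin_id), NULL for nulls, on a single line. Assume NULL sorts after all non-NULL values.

FULL OUTER JOIN keeps every row from both sides; unmatched rows get NULL for the other side's columns.
Matching on a.bin_id = b.bin_id. A NULL in a compared column never satisfies the condition.
- a[0] bin_id=10 → no match; kept with NULLs on the b side.
- a[1] bin_id=7 → no match; kept with NULLs on the b side.
- a[2] bin_id=2 → no match; kept with NULLs on the b side.
- a[3] bin_id=9 → 1 match(es) in b → 1 row(s).
- a[4] bin_id=10 → no match; kept with NULLs on the b side.
- a[5] bin_id=7 → no match; kept with NULLs on the b side.
- 6 row(s) from b found no a partner → padded with NULL.

(A, NULL); (C, 9); (D, NULL); (E, NULL); (H, NULL); (NULL, 1); (NULL, 3); (NULL, 5); (NULL, 8); (NULL, 8); (NULL, NULL); (NULL, NULL)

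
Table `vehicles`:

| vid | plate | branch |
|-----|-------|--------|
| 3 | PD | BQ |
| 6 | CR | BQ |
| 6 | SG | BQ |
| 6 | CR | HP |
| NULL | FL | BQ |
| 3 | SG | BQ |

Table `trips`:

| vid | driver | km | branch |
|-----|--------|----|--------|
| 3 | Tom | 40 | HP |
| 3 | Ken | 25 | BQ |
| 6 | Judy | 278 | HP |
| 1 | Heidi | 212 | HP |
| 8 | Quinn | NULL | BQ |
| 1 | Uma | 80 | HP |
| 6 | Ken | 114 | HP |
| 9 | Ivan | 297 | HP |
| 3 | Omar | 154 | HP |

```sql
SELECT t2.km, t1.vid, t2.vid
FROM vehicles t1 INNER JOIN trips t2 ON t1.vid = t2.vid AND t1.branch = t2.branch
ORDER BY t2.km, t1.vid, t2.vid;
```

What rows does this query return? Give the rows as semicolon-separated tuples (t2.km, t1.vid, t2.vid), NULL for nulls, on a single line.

(25, 3, 3); (25, 3, 3); (114, 6, 6); (278, 6, 6)

INNER JOIN keeps only pairs where the ON condition holds.
Matching on t1.vid = t2.vid AND t1.branch = t2.branch. A NULL in a compared column never satisfies the condition.
Matched pairs: 4.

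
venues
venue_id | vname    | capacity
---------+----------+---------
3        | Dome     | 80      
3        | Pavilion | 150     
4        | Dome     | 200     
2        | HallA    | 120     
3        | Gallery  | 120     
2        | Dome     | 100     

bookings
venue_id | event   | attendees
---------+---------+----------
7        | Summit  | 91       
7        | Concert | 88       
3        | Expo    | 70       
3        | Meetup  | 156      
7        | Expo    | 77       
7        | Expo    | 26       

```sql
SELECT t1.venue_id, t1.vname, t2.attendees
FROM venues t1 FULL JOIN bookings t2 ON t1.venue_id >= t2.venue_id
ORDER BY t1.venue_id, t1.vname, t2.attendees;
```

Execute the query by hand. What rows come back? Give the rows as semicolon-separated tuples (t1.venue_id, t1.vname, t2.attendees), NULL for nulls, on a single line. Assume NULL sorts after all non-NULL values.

(2, Dome, NULL); (2, HallA, NULL); (3, Dome, 70); (3, Dome, 156); (3, Gallery, 70); (3, Gallery, 156); (3, Pavilion, 70); (3, Pavilion, 156); (4, Dome, 70); (4, Dome, 156); (NULL, NULL, 26); (NULL, NULL, 77); (NULL, NULL, 88); (NULL, NULL, 91)

FULL OUTER JOIN keeps every row from both sides; unmatched rows get NULL for the other side's columns.
Matching on t1.venue_id >= t2.venue_id.
- venue_id=3: 2 matching t2 row(s), so 2 row(s) emitted.
- venue_id=3: 2 matching t2 row(s), so 2 row(s) emitted.
- venue_id=4: 2 matching t2 row(s), so 2 row(s) emitted.
- venue_id=2: no t2 row matches, row kept with t2 columns NULL.
- venue_id=3: 2 matching t2 row(s), so 2 row(s) emitted.
- venue_id=2: no t2 row matches, row kept with t2 columns NULL.
- plus 4 unmatched t2 row(s), each kept with NULL t1 columns.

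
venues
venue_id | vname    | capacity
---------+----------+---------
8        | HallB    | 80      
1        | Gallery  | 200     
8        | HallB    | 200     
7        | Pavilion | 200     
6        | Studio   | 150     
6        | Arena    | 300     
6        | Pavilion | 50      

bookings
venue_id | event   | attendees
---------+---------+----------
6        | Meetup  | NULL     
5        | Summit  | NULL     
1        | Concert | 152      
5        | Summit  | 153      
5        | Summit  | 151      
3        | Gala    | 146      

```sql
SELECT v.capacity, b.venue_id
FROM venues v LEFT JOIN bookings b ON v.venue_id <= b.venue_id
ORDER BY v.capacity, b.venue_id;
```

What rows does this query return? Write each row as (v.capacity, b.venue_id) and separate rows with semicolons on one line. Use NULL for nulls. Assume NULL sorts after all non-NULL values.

LEFT JOIN keeps every row from `venues`; unmatched rows get NULL for `bookings`'s columns.
Matching on v.venue_id <= b.venue_id.
Matched pairs: 9; unmatched v rows kept: 3.

(50, 6); (80, NULL); (150, 6); (200, 1); (200, 3); (200, 5); (200, 5); (200, 5); (200, 6); (200, NULL); (200, NULL); (300, 6)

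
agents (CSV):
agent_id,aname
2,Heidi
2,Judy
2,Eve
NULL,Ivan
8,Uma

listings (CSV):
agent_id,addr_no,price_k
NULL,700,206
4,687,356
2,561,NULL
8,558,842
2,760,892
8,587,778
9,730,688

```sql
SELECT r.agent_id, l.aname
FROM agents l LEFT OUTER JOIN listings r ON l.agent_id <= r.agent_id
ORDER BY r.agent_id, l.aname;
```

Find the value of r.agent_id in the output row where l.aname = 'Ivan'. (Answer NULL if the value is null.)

NULL

LEFT JOIN keeps every row from `agents`; unmatched rows get NULL for `listings`'s columns.
Matching on l.agent_id <= r.agent_id. A NULL in a compared column never satisfies the condition.
Matched pairs: 21; unmatched l rows kept: 1.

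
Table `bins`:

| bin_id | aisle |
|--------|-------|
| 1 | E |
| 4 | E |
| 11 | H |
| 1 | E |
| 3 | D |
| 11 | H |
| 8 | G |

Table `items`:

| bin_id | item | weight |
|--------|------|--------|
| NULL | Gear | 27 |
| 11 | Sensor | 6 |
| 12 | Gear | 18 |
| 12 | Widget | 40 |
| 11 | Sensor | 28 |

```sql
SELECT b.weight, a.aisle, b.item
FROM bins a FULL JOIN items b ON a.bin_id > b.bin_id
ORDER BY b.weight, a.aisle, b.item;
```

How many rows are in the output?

FULL OUTER JOIN keeps every row from both sides; unmatched rows get NULL for the other side's columns.
Matching on a.bin_id > b.bin_id. A NULL in a compared column never satisfies the condition.
- a[0] bin_id=1 → no match; kept with NULLs on the b side.
- a[1] bin_id=4 → no match; kept with NULLs on the b side.
- a[2] bin_id=11 → no match; kept with NULLs on the b side.
- a[3] bin_id=1 → no match; kept with NULLs on the b side.
- a[4] bin_id=3 → no match; kept with NULLs on the b side.
- a[5] bin_id=11 → no match; kept with NULLs on the b side.
- a[6] bin_id=8 → no match; kept with NULLs on the b side.
- 5 row(s) from b found no a partner → padded with NULL.
Total: 0 matched + 12 padded = 12 rows.

12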